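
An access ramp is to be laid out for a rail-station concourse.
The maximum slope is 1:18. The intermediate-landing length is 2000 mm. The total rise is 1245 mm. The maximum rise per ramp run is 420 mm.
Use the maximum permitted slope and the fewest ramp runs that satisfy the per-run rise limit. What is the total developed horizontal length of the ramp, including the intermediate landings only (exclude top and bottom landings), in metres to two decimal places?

At most 420 each: 1245/420 = 2.96, giving 3 ramp runs. That means 2 intermediate landings.
Horizontal run for 1245 mm of rise at 1:18 is 1245 × 18 = 22410 mm.
2 intermediate landings contribute 2 × 2000 = 4000 mm.
Developed length = 22410 + 4000 = 26410 mm.
= 26.41 m.

26.41 m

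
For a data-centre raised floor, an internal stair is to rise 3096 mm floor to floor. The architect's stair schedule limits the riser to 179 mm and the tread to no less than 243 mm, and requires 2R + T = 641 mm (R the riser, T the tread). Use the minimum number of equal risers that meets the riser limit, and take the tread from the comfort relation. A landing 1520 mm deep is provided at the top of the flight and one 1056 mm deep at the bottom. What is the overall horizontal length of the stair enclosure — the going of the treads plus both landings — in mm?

7625 mm

At most 179 each: 3096/179 = 17.30, giving 18 risers.
Each riser is 3096/18 = 172 mm (≤ 179 mm).
Tread T = 641 − 2 × 172 = 297 mm (≥ 243 mm).
18 risers give 17 treads; going = 17 × 297 = 5049 mm.
Add landings: 5049 + 1520 + 1056 = 7625 mm.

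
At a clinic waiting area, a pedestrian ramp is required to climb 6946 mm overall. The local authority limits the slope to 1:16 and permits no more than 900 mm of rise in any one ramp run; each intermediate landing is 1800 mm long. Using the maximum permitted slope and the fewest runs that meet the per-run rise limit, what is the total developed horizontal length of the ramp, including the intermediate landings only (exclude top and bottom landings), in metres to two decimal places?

123.74 m

6946 / 900 = 7.718 → round up to 8 ramp runs. That means 7 intermediate landings.
Horizontal run for 6946 mm of rise at 1:16 is 6946 × 16 = 111136 mm.
7 intermediate landings contribute 7 × 1800 = 12600 mm.
Developed length = 111136 + 12600 = 123736 mm.
= 123.74 m.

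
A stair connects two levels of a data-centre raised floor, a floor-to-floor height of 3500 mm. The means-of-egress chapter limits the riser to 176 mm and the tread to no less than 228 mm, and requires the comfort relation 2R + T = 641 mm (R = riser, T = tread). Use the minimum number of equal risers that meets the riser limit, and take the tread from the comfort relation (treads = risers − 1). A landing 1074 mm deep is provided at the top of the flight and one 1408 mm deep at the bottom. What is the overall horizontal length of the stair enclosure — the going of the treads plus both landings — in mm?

⌈3500/176⌉ = 20 risers.
R = 3500 ÷ 20 = 175 mm.
From 2R + T = 641: T = 641 − 350 = 291 mm.
20 risers give 19 treads; going = 19 × 291 = 5529 mm.
Enclosure = 5529 + 1074 + 1408 = 8011 mm.

8011 mm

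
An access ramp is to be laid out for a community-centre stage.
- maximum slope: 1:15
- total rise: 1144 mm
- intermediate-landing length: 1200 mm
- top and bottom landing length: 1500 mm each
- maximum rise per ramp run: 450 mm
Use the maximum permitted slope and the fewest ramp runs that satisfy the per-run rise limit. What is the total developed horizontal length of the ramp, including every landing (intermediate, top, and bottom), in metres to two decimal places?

22.56 m

⌈1144/450⌉ = 3 ramp runs. That means 2 intermediate landings.
Horizontal run for 1144 mm of rise at 1:15 is 1144 × 15 = 17160 mm.
2 intermediate landings contribute 2 × 1200 = 2400 mm.
Top and bottom landings: 2 × 1500 = 3000 mm.
Total = 17160 + 2400 + 3000 = 22560 mm.
= 22.56 m.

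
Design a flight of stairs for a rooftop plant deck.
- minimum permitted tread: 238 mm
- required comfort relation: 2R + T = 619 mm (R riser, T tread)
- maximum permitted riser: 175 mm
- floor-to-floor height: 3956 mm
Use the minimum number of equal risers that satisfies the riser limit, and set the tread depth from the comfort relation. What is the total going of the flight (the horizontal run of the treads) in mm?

3956 / 175 = 22.61, so 23 risers are needed.
Riser R = 3956 / 23 = 172 mm, within the 175 mm limit.
T = 619 − 2·172 = 275 mm, which satisfies the 238 mm minimum.
Going = (23 − 1) × 275 = 6050 mm.

6050 mm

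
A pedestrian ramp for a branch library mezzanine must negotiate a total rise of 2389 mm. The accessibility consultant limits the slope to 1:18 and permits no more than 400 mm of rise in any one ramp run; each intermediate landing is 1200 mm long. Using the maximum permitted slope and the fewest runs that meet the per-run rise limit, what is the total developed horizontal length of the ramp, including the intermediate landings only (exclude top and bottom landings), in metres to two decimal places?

2389 / 400 = 5.97, so 6 ramp runs are needed. That means 5 intermediate landings.
Horizontal run for 2389 mm of rise at 1:18 is 2389 × 18 = 43002 mm.
5 intermediate landings contribute 5 × 1200 = 6000 mm.
Developed length = 43002 + 6000 = 49002 mm.
= 49.00 m.

49.00 m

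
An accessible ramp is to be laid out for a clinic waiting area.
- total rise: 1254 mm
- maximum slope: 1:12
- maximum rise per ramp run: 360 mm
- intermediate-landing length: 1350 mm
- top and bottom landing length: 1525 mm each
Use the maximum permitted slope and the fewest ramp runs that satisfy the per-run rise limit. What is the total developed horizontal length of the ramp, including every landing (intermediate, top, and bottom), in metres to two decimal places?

22.15 m

1254 / 360 = 3.483 → round up to 4 ramp runs. That means 3 intermediate landings.
Horizontal run for 1254 mm of rise at 1:12 is 1254 × 12 = 15048 mm.
Intermediate landings: 3 × 1350 = 4050 mm.
Top and bottom landings: 2 × 1525 = 3050 mm.
Total = 15048 + 4050 + 3050 = 22148 mm.
= 22.15 m.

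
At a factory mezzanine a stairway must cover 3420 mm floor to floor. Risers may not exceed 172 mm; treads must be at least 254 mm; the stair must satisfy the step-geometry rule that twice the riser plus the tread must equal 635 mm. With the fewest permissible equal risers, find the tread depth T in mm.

293 mm

3420 / 172 = 19.88, so 20 risers are needed.
Each riser is 3420/20 = 171 mm (≤ 172 mm).
Tread T = 635 − 2 × 171 = 293 mm (≥ 254 mm).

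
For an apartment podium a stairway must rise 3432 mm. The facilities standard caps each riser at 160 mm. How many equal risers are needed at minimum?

⌈3432/160⌉ = 22 risers.

22 risers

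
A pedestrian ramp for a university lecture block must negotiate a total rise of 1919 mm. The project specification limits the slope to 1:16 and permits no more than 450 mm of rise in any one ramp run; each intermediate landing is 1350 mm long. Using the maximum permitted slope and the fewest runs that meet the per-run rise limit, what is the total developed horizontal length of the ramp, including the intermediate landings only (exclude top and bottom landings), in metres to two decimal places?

1919 / 450 = 4.264 → round up to 5 ramp runs. That means 4 intermediate landings.
Ramp run (horizontal) at 1:16: 1919 × 16 = 30704 mm.
4 intermediate landings contribute 4 × 1350 = 5400 mm.
Developed length = 30704 + 5400 = 36104 mm.
= 36.10 m.

36.10 m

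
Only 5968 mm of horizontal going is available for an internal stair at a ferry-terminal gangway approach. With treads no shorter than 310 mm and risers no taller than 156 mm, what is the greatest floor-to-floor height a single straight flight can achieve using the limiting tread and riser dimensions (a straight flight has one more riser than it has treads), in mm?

5968 / 310 = 19.25, so 19 treads fit.
Risers = treads + 1 = 20.
Maximum height = 20 × 156 = 3120 mm.

3120 mm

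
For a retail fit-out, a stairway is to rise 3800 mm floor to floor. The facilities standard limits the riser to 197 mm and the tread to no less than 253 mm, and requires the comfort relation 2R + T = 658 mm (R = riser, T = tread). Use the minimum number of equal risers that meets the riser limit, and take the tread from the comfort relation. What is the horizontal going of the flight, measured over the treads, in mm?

At most 197 each: 3800/197 = 19.29, giving 20 risers.
Each riser is 3800/20 = 190 mm (≤ 197 mm).
T = 658 − 2·190 = 278 mm, which satisfies the 253 mm minimum.
Going = (20 − 1) × 278 = 5282 mm.

5282 mm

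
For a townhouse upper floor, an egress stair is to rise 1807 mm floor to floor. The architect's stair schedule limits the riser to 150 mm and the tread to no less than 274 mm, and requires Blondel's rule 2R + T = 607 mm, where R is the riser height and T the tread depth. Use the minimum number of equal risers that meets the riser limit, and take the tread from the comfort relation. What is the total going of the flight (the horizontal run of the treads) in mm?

3948 mm

At most 150 each: 1807/150 = 12.05, giving 13 risers.
Riser R = 1807 / 13 = 139 mm, within the 150 mm limit.
From 2R + T = 607: T = 607 − 278 = 329 mm.
Going = (13 − 1) × 329 = 3948 mm.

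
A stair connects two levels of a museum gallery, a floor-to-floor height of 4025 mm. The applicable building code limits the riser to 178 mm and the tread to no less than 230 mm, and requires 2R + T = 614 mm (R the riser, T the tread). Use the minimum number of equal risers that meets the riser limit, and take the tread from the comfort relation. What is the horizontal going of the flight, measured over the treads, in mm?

5808 mm

⌈4025/178⌉ = 23 risers.
Each riser is 4025/23 = 175 mm (≤ 178 mm).
T = 614 − 2·175 = 264 mm, which satisfies the 230 mm minimum.
23 risers give 22 treads; going = 22 × 264 = 5808 mm.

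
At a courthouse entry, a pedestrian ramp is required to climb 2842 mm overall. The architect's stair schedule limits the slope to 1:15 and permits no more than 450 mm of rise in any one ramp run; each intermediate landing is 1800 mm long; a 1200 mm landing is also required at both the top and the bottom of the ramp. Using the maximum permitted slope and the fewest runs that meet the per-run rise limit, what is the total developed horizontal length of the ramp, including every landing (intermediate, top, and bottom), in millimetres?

55830 mm

⌈2842/450⌉ = 7 ramp runs. That means 6 intermediate landings.
Horizontal run for 2842 mm of rise at 1:15 is 2842 × 15 = 42630 mm.
Intermediate landings: 6 × 1800 = 10800 mm.
Top and bottom landings: 2 × 1200 = 2400 mm.
Total = 42630 + 10800 + 2400 = 55830 mm.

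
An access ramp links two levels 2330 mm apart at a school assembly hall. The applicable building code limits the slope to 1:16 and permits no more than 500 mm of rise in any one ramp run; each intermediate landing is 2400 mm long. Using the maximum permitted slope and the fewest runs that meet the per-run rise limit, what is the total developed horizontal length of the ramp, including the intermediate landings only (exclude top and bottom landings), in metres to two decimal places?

2330 / 500 = 4.660 → round up to 5 ramp runs. That means 4 intermediate landings.
Ramp run (horizontal) at 1:16: 2330 × 16 = 37280 mm.
Intermediate landings: 4 × 2400 = 9600 mm.
Developed length = 37280 + 9600 = 46880 mm.
= 46.88 m.

46.88 m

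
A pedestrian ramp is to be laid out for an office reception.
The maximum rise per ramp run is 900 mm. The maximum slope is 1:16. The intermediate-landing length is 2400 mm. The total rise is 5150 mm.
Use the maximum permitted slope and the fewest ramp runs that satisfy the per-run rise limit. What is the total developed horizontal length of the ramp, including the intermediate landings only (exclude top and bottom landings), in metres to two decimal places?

94.40 m

At most 900 each: 5150/900 = 5.72, giving 6 ramp runs. That means 5 intermediate landings.
Horizontal run for 5150 mm of rise at 1:16 is 5150 × 16 = 82400 mm.
5 intermediate landings contribute 5 × 2400 = 12000 mm.
Developed length = 82400 + 12000 = 94400 mm.
= 94.40 m.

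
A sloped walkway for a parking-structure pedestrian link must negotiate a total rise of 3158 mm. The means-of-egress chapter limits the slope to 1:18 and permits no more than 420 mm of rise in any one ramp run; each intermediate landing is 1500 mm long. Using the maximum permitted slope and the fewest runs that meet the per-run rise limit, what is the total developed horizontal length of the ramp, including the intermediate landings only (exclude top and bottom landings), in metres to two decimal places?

67.34 m

⌈3158/420⌉ = 8 ramp runs. That means 7 intermediate landings.
Horizontal run for 3158 mm of rise at 1:18 is 3158 × 18 = 56844 mm.
7 intermediate landings contribute 7 × 1500 = 10500 mm.
Developed length = 56844 + 10500 = 67344 mm.
= 67.34 m.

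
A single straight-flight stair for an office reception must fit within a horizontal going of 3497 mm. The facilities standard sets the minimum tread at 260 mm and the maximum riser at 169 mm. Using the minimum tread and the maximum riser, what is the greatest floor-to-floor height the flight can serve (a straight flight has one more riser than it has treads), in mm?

Treads that fit: ⌊3497 / 260⌋ = 13.
Risers = treads + 1 = 14.
Maximum height = 14 × 169 = 2366 mm.

2366 mm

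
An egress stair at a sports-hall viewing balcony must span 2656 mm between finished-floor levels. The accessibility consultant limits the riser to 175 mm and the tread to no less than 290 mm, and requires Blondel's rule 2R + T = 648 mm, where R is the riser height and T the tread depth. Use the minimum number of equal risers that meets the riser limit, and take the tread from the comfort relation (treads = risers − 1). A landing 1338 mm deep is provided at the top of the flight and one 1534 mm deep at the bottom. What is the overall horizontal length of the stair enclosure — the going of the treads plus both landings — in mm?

7612 mm

⌈2656/175⌉ = 16 risers.
Riser R = 2656 / 16 = 166 mm, within the 175 mm limit.
Tread T = 648 − 2 × 166 = 316 mm (≥ 290 mm).
Treads = 16 − 1 = 15; going = 15 × 316 = 4740 mm.
Add landings: 4740 + 1338 + 1534 = 7612 mm.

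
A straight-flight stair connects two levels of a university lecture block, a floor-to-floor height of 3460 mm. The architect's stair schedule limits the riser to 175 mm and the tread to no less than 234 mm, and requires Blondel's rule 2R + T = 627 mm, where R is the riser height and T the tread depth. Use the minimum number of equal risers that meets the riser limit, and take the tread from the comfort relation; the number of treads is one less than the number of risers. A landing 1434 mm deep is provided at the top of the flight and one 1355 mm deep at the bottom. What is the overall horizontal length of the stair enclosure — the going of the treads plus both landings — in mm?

8128 mm

3460 / 175 = 19.77, so 20 risers are needed.
Riser R = 3460 / 20 = 173 mm, within the 175 mm limit.
T = 627 − 2·173 = 281 mm, which satisfies the 234 mm minimum.
20 risers give 19 treads; going = 19 × 281 = 5339 mm.
Add landings: 5339 + 1434 + 1355 = 8128 mm.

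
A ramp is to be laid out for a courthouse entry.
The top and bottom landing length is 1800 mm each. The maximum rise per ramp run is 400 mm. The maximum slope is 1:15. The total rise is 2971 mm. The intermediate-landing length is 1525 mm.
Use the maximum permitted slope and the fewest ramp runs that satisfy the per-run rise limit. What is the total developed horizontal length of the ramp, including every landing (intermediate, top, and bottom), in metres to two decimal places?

⌈2971/400⌉ = 8 ramp runs. That means 7 intermediate landings.
Horizontal run for 2971 mm of rise at 1:15 is 2971 × 15 = 44565 mm.
Intermediate landings: 7 × 1525 = 10675 mm.
Top and bottom landings: 2 × 1800 = 3600 mm.
Total = 44565 + 10675 + 3600 = 58840 mm.
= 58.84 m.

58.84 m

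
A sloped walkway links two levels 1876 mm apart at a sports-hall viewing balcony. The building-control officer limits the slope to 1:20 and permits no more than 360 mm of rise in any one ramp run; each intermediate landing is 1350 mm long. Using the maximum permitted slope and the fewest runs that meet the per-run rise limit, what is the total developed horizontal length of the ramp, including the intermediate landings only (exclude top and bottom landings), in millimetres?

1876 / 360 = 5.211 → round up to 6 ramp runs. That means 5 intermediate landings.
Horizontal run for 1876 mm of rise at 1:20 is 1876 × 20 = 37520 mm.
5 intermediate landings contribute 5 × 1350 = 6750 mm.
Developed length = 37520 + 6750 = 44270 mm.

44270 mm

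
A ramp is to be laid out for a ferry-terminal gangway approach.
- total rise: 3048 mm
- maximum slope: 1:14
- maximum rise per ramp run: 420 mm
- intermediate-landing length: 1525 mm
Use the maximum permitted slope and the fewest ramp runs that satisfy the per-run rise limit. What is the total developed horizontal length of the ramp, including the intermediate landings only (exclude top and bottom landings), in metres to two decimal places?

53.35 m

3048 / 420 = 7.26, so 8 ramp runs are needed. That means 7 intermediate landings.
Ramp run (horizontal) at 1:14: 3048 × 14 = 42672 mm.
Intermediate landings: 7 × 1525 = 10675 mm.
Total developed length = 42672 + 10675 = 53347 mm.
= 53.35 m.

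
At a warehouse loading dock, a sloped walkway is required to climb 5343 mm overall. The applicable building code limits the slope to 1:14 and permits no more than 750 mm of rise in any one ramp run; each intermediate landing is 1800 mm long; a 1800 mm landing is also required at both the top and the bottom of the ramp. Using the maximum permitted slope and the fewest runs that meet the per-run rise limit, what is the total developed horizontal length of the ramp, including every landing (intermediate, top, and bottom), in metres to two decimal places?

5343 / 750 = 7.124 → round up to 8 ramp runs. That means 7 intermediate landings.
Ramp run (horizontal) at 1:14: 5343 × 14 = 74802 mm.
Intermediate landings: 7 × 1800 = 12600 mm.
Top and bottom landings: 2 × 1800 = 3600 mm.
Total = 74802 + 12600 + 3600 = 91002 mm.
= 91.00 m.

91.00 m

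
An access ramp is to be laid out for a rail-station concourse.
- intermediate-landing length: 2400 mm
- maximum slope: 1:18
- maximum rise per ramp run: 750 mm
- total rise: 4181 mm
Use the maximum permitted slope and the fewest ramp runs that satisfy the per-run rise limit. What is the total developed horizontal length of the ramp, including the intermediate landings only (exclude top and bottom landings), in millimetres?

87258 mm

4181 / 750 = 5.57, so 6 ramp runs are needed. That means 5 intermediate landings.
Ramp run (horizontal) at 1:18: 4181 × 18 = 75258 mm.
5 intermediate landings contribute 5 × 2400 = 12000 mm.
Developed length = 75258 + 12000 = 87258 mm.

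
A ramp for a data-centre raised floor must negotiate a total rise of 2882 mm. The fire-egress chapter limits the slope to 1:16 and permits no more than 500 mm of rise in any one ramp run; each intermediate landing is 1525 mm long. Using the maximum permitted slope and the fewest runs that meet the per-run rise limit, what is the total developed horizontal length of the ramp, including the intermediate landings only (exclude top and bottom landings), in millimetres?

53737 mm

At most 500 each: 2882/500 = 5.76, giving 6 ramp runs. That means 5 intermediate landings.
Horizontal run for 2882 mm of rise at 1:16 is 2882 × 16 = 46112 mm.
5 intermediate landings contribute 5 × 1525 = 7625 mm.
Total developed length = 46112 + 7625 = 53737 mm.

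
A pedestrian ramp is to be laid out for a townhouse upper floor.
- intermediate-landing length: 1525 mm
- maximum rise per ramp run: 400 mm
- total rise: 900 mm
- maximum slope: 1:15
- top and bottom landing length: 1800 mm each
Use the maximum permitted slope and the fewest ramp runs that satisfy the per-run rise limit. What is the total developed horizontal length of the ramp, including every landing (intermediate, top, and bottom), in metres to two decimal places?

20.15 m

⌈900/400⌉ = 3 ramp runs. That means 2 intermediate landings.
Ramp run (horizontal) at 1:15: 900 × 15 = 13500 mm.
Intermediate landings: 2 × 1525 = 3050 mm.
Top and bottom landings: 2 × 1800 = 3600 mm.
Total = 13500 + 3050 + 3600 = 20150 mm.
= 20.15 m.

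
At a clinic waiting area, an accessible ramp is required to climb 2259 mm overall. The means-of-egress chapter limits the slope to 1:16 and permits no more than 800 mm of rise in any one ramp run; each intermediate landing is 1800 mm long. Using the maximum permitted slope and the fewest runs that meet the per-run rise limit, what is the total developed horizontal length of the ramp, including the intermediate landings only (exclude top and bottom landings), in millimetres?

2259 / 800 = 2.824 → round up to 3 ramp runs. That means 2 intermediate landings.
Horizontal run for 2259 mm of rise at 1:16 is 2259 × 16 = 36144 mm.
2 intermediate landings contribute 2 × 1800 = 3600 mm.
Developed length = 36144 + 3600 = 39744 mm.

39744 mm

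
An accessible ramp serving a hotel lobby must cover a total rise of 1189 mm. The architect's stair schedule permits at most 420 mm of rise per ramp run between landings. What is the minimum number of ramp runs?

3 runs

At most 420 each: 1189/420 = 2.83, giving 3 ramp runs.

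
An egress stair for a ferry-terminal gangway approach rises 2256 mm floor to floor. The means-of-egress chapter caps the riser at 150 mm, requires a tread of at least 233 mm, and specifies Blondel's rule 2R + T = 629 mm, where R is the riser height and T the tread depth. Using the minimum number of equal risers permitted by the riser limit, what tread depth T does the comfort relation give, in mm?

2256 / 150 = 15.040 → round up to 16 risers.
Riser R = 2256 / 16 = 141 mm, within the 150 mm limit.
Tread T = 629 − 2 × 141 = 347 mm (≥ 233 mm).

347 mm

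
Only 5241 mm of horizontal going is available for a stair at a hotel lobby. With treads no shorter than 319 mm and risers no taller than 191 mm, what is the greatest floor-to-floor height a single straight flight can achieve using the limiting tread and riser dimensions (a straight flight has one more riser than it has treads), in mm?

5241 / 319 = 16.43, so 16 treads fit.
Risers = treads + 1 = 17.
Maximum height = 17 × 191 = 3247 mm.

3247 mm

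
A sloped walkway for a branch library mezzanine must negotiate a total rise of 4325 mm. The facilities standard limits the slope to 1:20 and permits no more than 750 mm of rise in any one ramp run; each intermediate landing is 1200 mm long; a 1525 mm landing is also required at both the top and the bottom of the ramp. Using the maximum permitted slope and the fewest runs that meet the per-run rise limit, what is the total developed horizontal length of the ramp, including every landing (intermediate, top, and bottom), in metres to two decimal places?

95.55 m

At most 750 each: 4325/750 = 5.77, giving 6 ramp runs. That means 5 intermediate landings.
Horizontal run for 4325 mm of rise at 1:20 is 4325 × 20 = 86500 mm.
Intermediate landings: 5 × 1200 = 6000 mm.
Top and bottom landings: 2 × 1525 = 3050 mm.
Total = 86500 + 6000 + 3050 = 95550 mm.
= 95.55 m.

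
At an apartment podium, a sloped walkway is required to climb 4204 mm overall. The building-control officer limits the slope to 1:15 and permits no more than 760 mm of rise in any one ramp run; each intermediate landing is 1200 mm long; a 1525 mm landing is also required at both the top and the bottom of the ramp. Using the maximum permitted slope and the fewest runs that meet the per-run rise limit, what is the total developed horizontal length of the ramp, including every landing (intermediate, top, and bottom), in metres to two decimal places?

4204 / 760 = 5.532 → round up to 6 ramp runs. That means 5 intermediate landings.
Ramp run (horizontal) at 1:15: 4204 × 15 = 63060 mm.
Intermediate landings: 5 × 1200 = 6000 mm.
Top and bottom landings: 2 × 1525 = 3050 mm.
Total = 63060 + 6000 + 3050 = 72110 mm.
= 72.11 m.

72.11 m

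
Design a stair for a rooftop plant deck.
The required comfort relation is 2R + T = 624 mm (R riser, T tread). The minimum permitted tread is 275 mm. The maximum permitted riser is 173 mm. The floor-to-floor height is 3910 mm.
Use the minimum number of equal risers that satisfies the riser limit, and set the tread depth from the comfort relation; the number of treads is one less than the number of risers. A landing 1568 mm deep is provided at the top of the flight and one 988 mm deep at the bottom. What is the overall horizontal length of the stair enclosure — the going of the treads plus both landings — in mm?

3910 / 173 = 22.60, so 23 risers are needed.
R = 3910 ÷ 23 = 170 mm.
From 2R + T = 624: T = 624 − 340 = 284 mm.
23 risers give 22 treads; going = 22 × 284 = 6248 mm.
Enclosure = 6248 + 1568 + 988 = 8804 mm.

8804 mm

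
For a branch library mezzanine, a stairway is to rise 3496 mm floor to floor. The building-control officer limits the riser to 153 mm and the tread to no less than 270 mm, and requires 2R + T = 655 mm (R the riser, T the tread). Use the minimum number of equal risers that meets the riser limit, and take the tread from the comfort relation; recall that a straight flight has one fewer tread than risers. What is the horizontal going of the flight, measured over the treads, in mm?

3496 / 153 = 22.85, so 23 risers are needed.
Each riser is 3496/23 = 152 mm (≤ 153 mm).
Tread T = 655 − 2 × 152 = 351 mm (≥ 270 mm).
Going = (23 − 1) × 351 = 7722 mm.

7722 mm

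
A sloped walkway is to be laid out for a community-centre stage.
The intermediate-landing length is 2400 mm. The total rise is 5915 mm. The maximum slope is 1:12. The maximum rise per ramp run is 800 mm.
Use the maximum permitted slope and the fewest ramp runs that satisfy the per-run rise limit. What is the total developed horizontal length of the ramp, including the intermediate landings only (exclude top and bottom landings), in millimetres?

At most 800 each: 5915/800 = 7.39, giving 8 ramp runs. That means 7 intermediate landings.
Ramp run (horizontal) at 1:12: 5915 × 12 = 70980 mm.
Intermediate landings: 7 × 2400 = 16800 mm.
Total developed length = 70980 + 16800 = 87780 mm.

87780 mm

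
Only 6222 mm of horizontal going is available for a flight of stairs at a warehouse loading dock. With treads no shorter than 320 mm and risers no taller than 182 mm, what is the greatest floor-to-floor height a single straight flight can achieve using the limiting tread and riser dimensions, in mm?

6222 / 320 = 19.44, so 19 treads fit.
Risers = treads + 1 = 20.
Maximum height = 20 × 182 = 3640 mm.

3640 mm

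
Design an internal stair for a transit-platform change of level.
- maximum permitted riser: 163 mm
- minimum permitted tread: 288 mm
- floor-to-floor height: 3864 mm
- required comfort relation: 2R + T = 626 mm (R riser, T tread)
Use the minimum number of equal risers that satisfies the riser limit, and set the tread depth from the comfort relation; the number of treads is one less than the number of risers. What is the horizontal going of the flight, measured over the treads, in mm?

⌈3864/163⌉ = 24 risers.
Each riser is 3864/24 = 161 mm (≤ 163 mm).
Tread T = 626 − 2 × 161 = 304 mm (≥ 288 mm).
Going = (24 − 1) × 304 = 6992 mm.

6992 mm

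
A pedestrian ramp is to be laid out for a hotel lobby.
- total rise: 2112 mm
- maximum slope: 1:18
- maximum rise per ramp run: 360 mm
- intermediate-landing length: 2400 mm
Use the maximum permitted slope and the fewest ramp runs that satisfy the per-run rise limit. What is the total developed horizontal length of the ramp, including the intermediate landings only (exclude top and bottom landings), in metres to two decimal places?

50.02 m

⌈2112/360⌉ = 6 ramp runs. That means 5 intermediate landings.
Ramp run (horizontal) at 1:18: 2112 × 18 = 38016 mm.
Intermediate landings: 5 × 2400 = 12000 mm.
Developed length = 38016 + 12000 = 50016 mm.
= 50.02 m.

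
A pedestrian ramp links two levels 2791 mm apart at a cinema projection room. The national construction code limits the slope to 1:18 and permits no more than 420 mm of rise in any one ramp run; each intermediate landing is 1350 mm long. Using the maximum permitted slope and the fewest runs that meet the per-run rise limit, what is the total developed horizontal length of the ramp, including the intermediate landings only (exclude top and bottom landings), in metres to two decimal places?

58.34 m

⌈2791/420⌉ = 7 ramp runs. That means 6 intermediate landings.
Horizontal run for 2791 mm of rise at 1:18 is 2791 × 18 = 50238 mm.
6 intermediate landings contribute 6 × 1350 = 8100 mm.
Developed length = 50238 + 8100 = 58338 mm.
= 58.34 m.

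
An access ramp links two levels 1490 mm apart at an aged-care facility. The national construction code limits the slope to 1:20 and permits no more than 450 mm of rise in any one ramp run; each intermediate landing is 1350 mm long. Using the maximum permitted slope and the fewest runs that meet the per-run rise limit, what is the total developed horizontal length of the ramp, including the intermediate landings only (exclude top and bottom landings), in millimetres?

33850 mm

At most 450 each: 1490/450 = 3.31, giving 4 ramp runs. That means 3 intermediate landings.
Ramp run (horizontal) at 1:20: 1490 × 20 = 29800 mm.
Intermediate landings: 3 × 1350 = 4050 mm.
Total developed length = 29800 + 4050 = 33850 mm.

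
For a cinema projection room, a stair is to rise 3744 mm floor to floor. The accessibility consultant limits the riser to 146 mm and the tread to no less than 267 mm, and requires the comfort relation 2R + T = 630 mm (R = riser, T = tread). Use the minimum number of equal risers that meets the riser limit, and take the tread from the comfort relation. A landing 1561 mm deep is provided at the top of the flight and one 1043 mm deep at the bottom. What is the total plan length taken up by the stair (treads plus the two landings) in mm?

3744 / 146 = 25.64, so 26 risers are needed.
Riser R = 3744 / 26 = 144 mm, within the 146 mm limit.
From 2R + T = 630: T = 630 − 288 = 342 mm.
26 risers give 25 treads; going = 25 × 342 = 8550 mm.
Add landings: 8550 + 1561 + 1043 = 11154 mm.

11154 mm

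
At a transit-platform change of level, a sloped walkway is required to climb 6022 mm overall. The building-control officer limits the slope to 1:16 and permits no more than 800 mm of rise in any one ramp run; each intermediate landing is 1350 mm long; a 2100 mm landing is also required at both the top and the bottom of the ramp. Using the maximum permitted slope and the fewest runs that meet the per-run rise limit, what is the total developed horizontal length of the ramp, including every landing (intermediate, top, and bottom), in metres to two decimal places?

6022 / 800 = 7.53, so 8 ramp runs are needed. That means 7 intermediate landings.
Ramp run (horizontal) at 1:16: 6022 × 16 = 96352 mm.
Intermediate landings: 7 × 1350 = 9450 mm.
Top and bottom landings: 2 × 2100 = 4200 mm.
Total = 96352 + 9450 + 4200 = 110002 mm.
= 110.00 m.

110.00 m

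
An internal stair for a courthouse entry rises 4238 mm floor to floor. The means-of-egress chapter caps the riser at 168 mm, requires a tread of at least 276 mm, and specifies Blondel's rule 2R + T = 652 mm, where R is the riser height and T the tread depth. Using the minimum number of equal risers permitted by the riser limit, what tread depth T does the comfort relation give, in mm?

⌈4238/168⌉ = 26 risers.
Riser R = 4238 / 26 = 163 mm, within the 168 mm limit.
Tread T = 652 − 2 × 163 = 326 mm (≥ 276 mm).

326 mm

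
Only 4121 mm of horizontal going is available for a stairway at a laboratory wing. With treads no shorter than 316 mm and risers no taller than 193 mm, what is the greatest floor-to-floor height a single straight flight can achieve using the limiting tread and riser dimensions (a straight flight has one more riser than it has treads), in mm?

2702 mm

4121 / 316 = 13.04, so 13 treads fit.
Risers = treads + 1 = 14.
Maximum height = 14 × 193 = 2702 mm.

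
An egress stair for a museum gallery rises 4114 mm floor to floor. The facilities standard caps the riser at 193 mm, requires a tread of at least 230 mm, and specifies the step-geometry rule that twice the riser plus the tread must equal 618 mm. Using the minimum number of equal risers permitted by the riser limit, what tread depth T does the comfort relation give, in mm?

4114 / 193 = 21.32, so 22 risers are needed.
R = 4114 ÷ 22 = 187 mm.
Tread T = 618 − 2 × 187 = 244 mm (≥ 230 mm).

244 mm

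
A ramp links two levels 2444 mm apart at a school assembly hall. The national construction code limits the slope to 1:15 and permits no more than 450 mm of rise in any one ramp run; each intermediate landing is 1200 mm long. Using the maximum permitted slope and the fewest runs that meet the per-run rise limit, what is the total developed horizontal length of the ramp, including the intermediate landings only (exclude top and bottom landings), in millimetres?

2444 / 450 = 5.431 → round up to 6 ramp runs. That means 5 intermediate landings.
Ramp run (horizontal) at 1:15: 2444 × 15 = 36660 mm.
Intermediate landings: 5 × 1200 = 6000 mm.
Developed length = 36660 + 6000 = 42660 mm.

42660 mm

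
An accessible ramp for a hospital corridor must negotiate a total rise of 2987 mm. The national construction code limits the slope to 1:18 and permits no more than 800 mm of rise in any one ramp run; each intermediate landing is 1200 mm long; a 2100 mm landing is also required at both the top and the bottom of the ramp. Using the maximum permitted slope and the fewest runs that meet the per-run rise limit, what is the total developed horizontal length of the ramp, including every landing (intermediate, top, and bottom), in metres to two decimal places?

61.57 m

⌈2987/800⌉ = 4 ramp runs. That means 3 intermediate landings.
Horizontal run for 2987 mm of rise at 1:18 is 2987 × 18 = 53766 mm.
3 intermediate landings contribute 3 × 1200 = 3600 mm.
Top and bottom landings: 2 × 2100 = 4200 mm.
Total = 53766 + 3600 + 4200 = 61566 mm.
= 61.57 m.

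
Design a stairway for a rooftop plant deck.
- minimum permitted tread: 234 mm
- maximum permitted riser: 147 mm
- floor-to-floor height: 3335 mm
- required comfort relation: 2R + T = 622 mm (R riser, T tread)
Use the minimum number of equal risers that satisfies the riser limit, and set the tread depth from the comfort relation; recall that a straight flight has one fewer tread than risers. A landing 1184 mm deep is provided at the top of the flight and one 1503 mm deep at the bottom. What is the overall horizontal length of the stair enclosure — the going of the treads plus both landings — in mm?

⌈3335/147⌉ = 23 risers.
Each riser is 3335/23 = 145 mm (≤ 147 mm).
Tread T = 622 − 2 × 145 = 332 mm (≥ 234 mm).
23 risers give 22 treads; going = 22 × 332 = 7304 mm.
Enclosure = 7304 + 1184 + 1503 = 9991 mm.

9991 mm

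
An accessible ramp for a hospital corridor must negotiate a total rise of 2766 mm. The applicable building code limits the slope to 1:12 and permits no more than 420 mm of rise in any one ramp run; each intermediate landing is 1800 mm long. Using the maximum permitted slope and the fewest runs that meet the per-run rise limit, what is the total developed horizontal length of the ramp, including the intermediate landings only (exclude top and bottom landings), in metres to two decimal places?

At most 420 each: 2766/420 = 6.59, giving 7 ramp runs. That means 6 intermediate landings.
Ramp run (horizontal) at 1:12: 2766 × 12 = 33192 mm.
Intermediate landings: 6 × 1800 = 10800 mm.
Total developed length = 33192 + 10800 = 43992 mm.
= 43.99 m.

43.99 m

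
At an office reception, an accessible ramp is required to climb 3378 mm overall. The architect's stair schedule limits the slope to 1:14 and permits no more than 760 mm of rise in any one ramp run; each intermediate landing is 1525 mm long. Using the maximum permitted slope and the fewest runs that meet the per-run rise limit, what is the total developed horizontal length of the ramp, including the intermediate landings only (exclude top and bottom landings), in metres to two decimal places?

53.39 m

At most 760 each: 3378/760 = 4.44, giving 5 ramp runs. That means 4 intermediate landings.
Horizontal run for 3378 mm of rise at 1:14 is 3378 × 14 = 47292 mm.
Intermediate landings: 4 × 1525 = 6100 mm.
Total developed length = 47292 + 6100 = 53392 mm.
= 53.39 m.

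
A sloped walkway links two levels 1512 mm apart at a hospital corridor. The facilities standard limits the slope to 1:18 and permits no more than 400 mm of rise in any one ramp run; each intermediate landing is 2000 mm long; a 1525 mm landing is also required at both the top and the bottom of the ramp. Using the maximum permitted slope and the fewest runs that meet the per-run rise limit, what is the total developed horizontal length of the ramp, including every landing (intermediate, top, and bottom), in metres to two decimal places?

1512 / 400 = 3.780 → round up to 4 ramp runs. That means 3 intermediate landings.
Horizontal run for 1512 mm of rise at 1:18 is 1512 × 18 = 27216 mm.
3 intermediate landings contribute 3 × 2000 = 6000 mm.
Top and bottom landings: 2 × 1525 = 3050 mm.
Total = 27216 + 6000 + 3050 = 36266 mm.
= 36.27 m.

36.27 m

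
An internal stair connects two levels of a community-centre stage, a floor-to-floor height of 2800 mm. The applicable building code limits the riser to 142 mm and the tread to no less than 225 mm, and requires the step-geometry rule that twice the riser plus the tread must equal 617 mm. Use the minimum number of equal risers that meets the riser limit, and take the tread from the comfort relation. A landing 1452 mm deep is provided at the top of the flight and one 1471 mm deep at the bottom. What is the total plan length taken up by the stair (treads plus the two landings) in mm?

9326 mm

At most 142 each: 2800/142 = 19.72, giving 20 risers.
Riser R = 2800 / 20 = 140 mm, within the 142 mm limit.
From 2R + T = 617: T = 617 − 280 = 337 mm.
Treads = 20 − 1 = 19; going = 19 × 337 = 6403 mm.
Add landings: 6403 + 1452 + 1471 = 9326 mm.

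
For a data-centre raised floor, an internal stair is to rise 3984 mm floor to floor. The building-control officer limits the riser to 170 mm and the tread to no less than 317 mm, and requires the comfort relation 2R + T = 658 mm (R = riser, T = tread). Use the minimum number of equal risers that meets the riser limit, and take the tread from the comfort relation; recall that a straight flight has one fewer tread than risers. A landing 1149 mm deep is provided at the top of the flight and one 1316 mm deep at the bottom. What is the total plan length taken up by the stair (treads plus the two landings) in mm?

9963 mm

At most 170 each: 3984/170 = 23.44, giving 24 risers.
Each riser is 3984/24 = 166 mm (≤ 170 mm).
Tread T = 658 − 2 × 166 = 326 mm (≥ 317 mm).
Treads = 24 − 1 = 23; going = 23 × 326 = 7498 mm.
Add landings: 7498 + 1149 + 1316 = 9963 mm.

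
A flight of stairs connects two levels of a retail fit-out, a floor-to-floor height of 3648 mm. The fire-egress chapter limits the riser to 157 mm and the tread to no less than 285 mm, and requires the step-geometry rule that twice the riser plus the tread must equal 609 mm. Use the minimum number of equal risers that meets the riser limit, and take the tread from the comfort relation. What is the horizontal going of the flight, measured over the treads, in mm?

7015 mm

3648 / 157 = 23.24, so 24 risers are needed.
R = 3648 ÷ 24 = 152 mm.
From 2R + T = 609: T = 609 − 304 = 305 mm.
24 risers give 23 treads; going = 23 × 305 = 7015 mm.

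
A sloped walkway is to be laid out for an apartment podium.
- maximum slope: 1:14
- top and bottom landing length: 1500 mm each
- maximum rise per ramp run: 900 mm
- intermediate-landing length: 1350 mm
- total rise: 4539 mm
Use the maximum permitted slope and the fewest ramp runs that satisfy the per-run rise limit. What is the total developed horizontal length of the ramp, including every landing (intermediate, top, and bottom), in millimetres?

73296 mm

At most 900 each: 4539/900 = 5.04, giving 6 ramp runs. That means 5 intermediate landings.
Ramp run (horizontal) at 1:14: 4539 × 14 = 63546 mm.
5 intermediate landings contribute 5 × 1350 = 6750 mm.
Top and bottom landings: 2 × 1500 = 3000 mm.
Total = 63546 + 6750 + 3000 = 73296 mm.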